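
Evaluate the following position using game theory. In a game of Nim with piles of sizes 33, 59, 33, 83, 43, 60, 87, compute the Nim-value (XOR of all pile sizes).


We need the XOR (exclusive or) of all pile sizes.
After XOR-ing pile 1 (size 33): 0 XOR 33 = 33
After XOR-ing pile 2 (size 59): 33 XOR 59 = 26
After XOR-ing pile 3 (size 33): 26 XOR 33 = 59
After XOR-ing pile 4 (size 83): 59 XOR 83 = 104
After XOR-ing pile 5 (size 43): 104 XOR 43 = 67
After XOR-ing pile 6 (size 60): 67 XOR 60 = 127
After XOR-ing pile 7 (size 87): 127 XOR 87 = 40
The Nim-value of this position is 40.

40


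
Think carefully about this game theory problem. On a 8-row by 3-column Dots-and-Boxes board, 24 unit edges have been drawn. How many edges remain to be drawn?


Grid: 8 x 3 boxes, i.e. 9 rows and 4 columns of dots.
Horizontal edges: (rows + 1) * cols = 9 * 3 = 27
Vertical edges: rows * (cols + 1) = 8 * 4 = 32
Total edges: 27 + 32 = 59
Edges drawn: 24
Remaining: 59 - 24 = 35

35


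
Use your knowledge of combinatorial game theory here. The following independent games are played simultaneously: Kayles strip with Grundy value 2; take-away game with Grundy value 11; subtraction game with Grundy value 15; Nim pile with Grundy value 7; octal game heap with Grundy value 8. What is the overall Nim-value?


By the Sprague-Grundy theorem, the Grundy value of a sum of games is the XOR of individual Grundy values.
Kayles strip: Grundy value = 2. Running XOR: 0 XOR 2 = 2
take-away game: Grundy value = 11. Running XOR: 2 XOR 11 = 9
subtraction game: Grundy value = 15. Running XOR: 9 XOR 15 = 6
Nim pile: Grundy value = 7. Running XOR: 6 XOR 7 = 1
octal game heap: Grundy value = 8. Running XOR: 1 XOR 8 = 9
The combined Grundy value is 9.

9


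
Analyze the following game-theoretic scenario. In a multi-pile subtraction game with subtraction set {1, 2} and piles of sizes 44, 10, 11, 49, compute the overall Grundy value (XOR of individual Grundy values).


Subtraction set: {1, 2}
For this subtraction set, G(n) = n mod 3 (period = max + 1 = 3).
Pile 1 (size 44): G(44) = 44 mod 3 = 2
Pile 2 (size 10): G(10) = 10 mod 3 = 1
Pile 3 (size 11): G(11) = 11 mod 3 = 2
Pile 4 (size 49): G(49) = 49 mod 3 = 1
Total Grundy value = XOR of all: 2 XOR 1 XOR 2 XOR 1 = 0

0


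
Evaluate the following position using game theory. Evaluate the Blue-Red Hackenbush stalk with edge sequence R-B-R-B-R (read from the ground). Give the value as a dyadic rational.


Edges (from ground): R-B-R-B-R
By Berlekamp's sign-expansion rule, a Blue-Red Hackenbush stalk has the value of the surreal number whose sign sequence is the edge sequence with B -> + and R -> -.
Sign sequence: -+-+-
Trace the sign expansion in the surreal number tree, starting from 0:
Edge 1: R (sign -) -> bounds (-inf, 0), value = -1
Edge 2: B (sign +) -> bounds (-1, 0), value = -1/2
Edge 3: R (sign -) -> bounds (-1, -1/2), value = -3/4
Edge 4: B (sign +) -> bounds (-3/4, -1/2), value = -5/8
Edge 5: R (sign -) -> bounds (-3/4, -5/8), value = -11/16
Game value = -11/16

-11/16


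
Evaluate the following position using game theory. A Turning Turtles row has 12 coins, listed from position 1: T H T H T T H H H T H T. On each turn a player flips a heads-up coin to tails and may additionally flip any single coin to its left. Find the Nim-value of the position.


Coins: T H T H T T H H H T H T
Key fact: a single head at position k behaves exactly like a Nim heap of size k (turning it to T and optionally flipping a coin at j < k corresponds to moving the heap from k to j, or to 0), and heads combine as a disjunctive sum (two heads at the same place would cancel, matching j XOR j = 0). So the Nim-value is the XOR of the 1-indexed positions of the heads.
Face-up positions (1-indexed): [2, 4, 7, 8, 9, 11]
XOR 0 with 2: 0 XOR 2 = 2
XOR 2 with 4: 2 XOR 4 = 6
XOR 6 with 7: 6 XOR 7 = 1
XOR 1 with 8: 1 XOR 8 = 9
XOR 9 with 9: 9 XOR 9 = 0
XOR 0 with 11: 0 XOR 11 = 11
Nim-value = 11

11


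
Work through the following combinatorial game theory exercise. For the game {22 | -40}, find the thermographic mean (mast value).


Game = {22 | -40}, a switch {a | b} with numbers a > b.
Its thermograph has left wall a - t and right wall b + t, which meet at t = (a - b)/2, where both equal (a + b)/2. So the mast (mean value) is at (a + b)/2.
Mean = (22 + (-40))/2 = -18/2 = -9

-9


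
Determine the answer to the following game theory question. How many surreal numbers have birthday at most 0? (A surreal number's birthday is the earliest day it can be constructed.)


Day 0: {|} = 0 is born. Count = 1.
Day n: the number of surreal numbers born by day n is 2^(n+1) - 1.
By day 0: 2^1 - 1 = 1
By day 0: 1 surreal numbers.

1


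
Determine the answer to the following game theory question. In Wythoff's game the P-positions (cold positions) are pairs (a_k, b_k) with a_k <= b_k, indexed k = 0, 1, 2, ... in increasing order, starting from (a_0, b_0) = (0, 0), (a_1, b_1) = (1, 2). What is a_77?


By Wythoff's theorem, a_k = floor(k * phi) and b_k = floor(k * phi^2) = a_k + k, where phi = (1 + sqrt(5))/2 is the golden ratio.
phi = (1 + sqrt(5))/2 = 1.618034
k = 77
k * phi = 77 * 1.618034 = 124.588617
a_77 = floor(k * phi) = 124

124


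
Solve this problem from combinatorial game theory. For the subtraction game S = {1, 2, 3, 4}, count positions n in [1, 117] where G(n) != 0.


Subtraction set S = {1, 2, 3, 4}, so G(n) = n mod 5.
G(n) = 0 when n is a multiple of 5.
Multiples of 5 in [1, 117]: 23
N-positions (nonzero Grundy) = 117 - 23 = 94

94


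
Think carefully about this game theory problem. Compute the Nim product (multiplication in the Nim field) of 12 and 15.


Nim multiplication is bilinear over XOR: (u XOR v) * w = (u*w) XOR (v*w).
So we split each operand into its bit components and XOR the pairwise Nim products.
12 = 4 + 8 (as XOR of powers of 2).
15 = 1 + 2 + 4 + 8 (as XOR of powers of 2).
Using the standard Nim-product table on single bits:
  2*2 = 3,   2*4 = 8,   2*8 = 12,
  4*4 = 6,   4*8 = 11,  8*8 = 13,
and  1*x = x (identity), k*l = l*k (commutative).
Pairwise Nim products:
  4 * 1 = 4
  4 * 2 = 8
  4 * 4 = 6
  4 * 8 = 11
  8 * 1 = 8
  8 * 2 = 12
  8 * 4 = 11
  8 * 8 = 13
XOR them: 4 XOR 8 XOR 6 XOR 11 XOR 8 XOR 12 XOR 11 XOR 13 = 3.
Result: 12 * 15 = 3 (in Nim).

3


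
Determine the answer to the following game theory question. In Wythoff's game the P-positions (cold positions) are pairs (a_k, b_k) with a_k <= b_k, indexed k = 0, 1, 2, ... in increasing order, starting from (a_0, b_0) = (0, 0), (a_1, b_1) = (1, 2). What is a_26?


By Wythoff's theorem, a_k = floor(k * phi) and b_k = floor(k * phi^2) = a_k + k, where phi = (1 + sqrt(5))/2 is the golden ratio.
phi = (1 + sqrt(5))/2 = 1.618034
k = 26
k * phi = 26 * 1.618034 = 42.068884
a_26 = floor(k * phi) = 42

42


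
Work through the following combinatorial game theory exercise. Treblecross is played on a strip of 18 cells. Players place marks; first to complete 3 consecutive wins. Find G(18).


Treblecross: place X on empty cells; 3-in-a-row wins.
Playing within two cells of an existing X lets the opponent win at once, so sensible play treats the cells i-2..i+2 around each X as dead. The player left with no safe cell loses, so this is a normal-play take-away game on strips of safe cells.
Placing X at cell i (0-indexed) of a strip of k safe cells leaves independent strips of sizes max(0, i-2) and max(0, k-i-3). Hence G(k) = mex{ G(max(0,i-2)) XOR G(max(0,k-i-3)) : 0 <= i < k }, with G(0) = 0.
G(1): splits (0,0):0^0=0 -> mex({0}) = 1
G(2): splits (0,0):0^0=0 -> mex({0}) = 1
G(3): splits (0,0):0^0=0 -> mex({0}) = 1
G(4): splits (0,1):0^1=1 (0,0):0^0=0 -> mex({0, 1}) = 2
G(5): splits (0,2):0^1=1 (0,1):0^1=1 (0,0):0^0=0 -> mex({0, 1}) = 2
G(6) = mex({1}) = 0
G(7) = mex({0, 1, 2}) = 3
G(8) = mex({0, 1, 2}) = 3
G(9) = mex({0, 2}) = 1
G(10) = mex({0, 2, 3}) = 1
G(11) = mex({0, 3}) = 1
G(12) = mex({1, 3}) = 0
G(13) = mex({0, 1, 2, 3}) = 4
G(14) = mex({0, 1, 2}) = 3
G(15) = mex({0, 1, 2}) = 3
G(16) = mex({0, 1, 2, 4}) = 3
G(17) = mex({0, 1, 3, 4}) = 2
G(18) = mex({0, 1, 3, 4}) = 2
Therefore G(18) = 2.

2


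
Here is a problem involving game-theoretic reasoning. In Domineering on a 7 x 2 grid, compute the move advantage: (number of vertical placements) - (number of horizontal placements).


Board is 7 x 2 (rows x cols).
Left (vertical) placements: (rows-1) * cols = 6 * 2 = 12
Right (horizontal) placements: rows * (cols-1) = 7 * 1 = 7
Advantage = Left - Right = 12 - 7 = 5

5


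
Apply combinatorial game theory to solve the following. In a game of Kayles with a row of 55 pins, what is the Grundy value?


Kayles: a move removes 1 or 2 adjacent pins from a contiguous row.
Removing pins from a row of k leaves two independent rows (a, b) with a + b = k - 1 (one pin) or a + b = k - 2 (two pins); an end removal gives a = 0.
By Sprague-Grundy, G(k) = mex{ G(a) XOR G(b) } over all these splits. G(0) = 0.
G(1): splits (0,0):0^0=0 -> mex({0}) = 1
G(2): splits (0,1):0^1=1 (0,0):0^0=0 -> mex({0, 1}) = 2
G(3): splits (0,2):0^2=2 (1,1):1^1=0 (0,1):0^1=1 -> mex({0, 1, 2}) = 3
G(4): splits (0,3):0^3=3 (1,2):1^2=3 (0,2):0^2=2 (1,1):1^1=0 -> mex({0, 2, 3}) = 1
G(5): splits (0,4):0^1=1 (1,3):1^3=2 (2,2):2^2=0 (0,3):0^3=3 (1,2):1^2=3 -> mex({0, 1, 2, 3}) = 4
G(6) = mex({0, 1, 2, 4}) = 3
G(7) = mex({0, 1, 3, 4, 5}) = 2
G(8) = mex({0, 2, 3, 5, 6}) = 1
G(9) = mex({0, 1, 2, 3, 6, 7}) = 4
G(10) = mex({0, 1, 3, 4, 5, 7}) = 2
G(11) = mex({0, 1, 2, 3, 4, 5}) = 6
G(12) = mex({0, 1, 2, 3, 5, 6, 7}) = 4
G(13) = mex({0, 2, 3, 4, 6, 7}) = 1
G(14) = mex({0, 1, 4, 5, 6, 7}) = 2
G(15) = mex({0, 1, 2, 3, 4, 5, 6}) = 7
G(16) = mex({0, 2, 3, 5, 6, 7}) = 1
G(17) = mex({0, 1, 2, 3, 5, 6, 7}) = 4
G(18) = mex({0, 1, 2, 4, 5, 6}) = 3
G(19) = mex({0, 1, 3, 4, 5, 7}) = 2
G(20) = mex({0, 2, 3, 4, 5, 6, 7}) = 1
G(21) = mex({0, 1, 2, 3, 5, 6, 7}) = 4
G(22) = mex({0, 1, 2, 3, 4, 5, 7}) = 6
G(23) = mex({0, 1, 2, 3, 4, 5, 6}) = 7
G(24) = mex({0, 1, 2, 3, 5, 6, 7}) = 4
G(25) = mex({0, 2, 3, 4, 6, 7}) = 1
G(26) = mex({0, 1, 3, 4, 5, 6, 7}) = 2
G(27) = mex({0, 1, 2, 3, 4, 5, 6, 7}) = 8
G(28) = mex({0, 1, 2, 3, 4, 6, 7, 8}) = 5
G(29) = mex({0, 1, 2, 3, 5, 6, 7, 8, 9}) = 4
G(30) = mex({0, 1, 2, 3, 4, 5, 6, 9, 10}) = 7
G(31) = mex({0, 1, 3, 4, 5, 7, 10, 11}) = 2
G(32) = mex({0, 2, 3, 4, 5, 6, 7, 9, 11}) = 1
G(33) = mex({0, 1, 2, 3, 4, 5, 6, 7, 9, 12}) = 8
G(34) = mex({0, 1, 2, 3, 4, 5, 7, 8, 11, 12}) = 6
G(35) = mex({0, 1, 2, 3, 4, 5, 6, 8, 9, 10, 11}) = 7
G(36) = mex({0, 1, 2, 3, 5, 6, 7, 9, 10}) = 4
G(37) = mex({0, 2, 3, 4, 6, 7, 9, 10, 11, 12}) = 1
G(38) = mex({0, 1, 3, 4, 5, 6, 7, 9, 10, 11, 12}) = 2
G(39) = mex({0, 1, 2, 4, 5, 6, 7, 9, 10, 12, 14}) = 3
G(40) = mex({0, 2, 3, 4, 6, 7, 11, 12, 14}) = 1
G(41) = mex({0, 1, 2, 3, 5, 6, 7, 9, 10, 11, 12}) = 4
G(42) = mex({0, 1, 2, 3, 4, 5, 6, 9, 10}) = 7
G(43) = mex({0, 1, 3, 4, 5, 7, 9, 10, 12, 15}) = 2
G(44) = mex({0, 2, 3, 4, 5, 6, 7, 9, 10, 12, 15}) = 1
G(45) = mex({0, 1, 2, 3, 4, 5, 6, 7, 9, 10, 12, 14}) = 8
G(46) = mex({0, 1, 3, 4, 5, 7, 8, 11, 12, 14}) = 2
G(47) = mex({0, 1, 2, 3, 4, 5, 6, 8, 9, 10, 11, 12}) = 7
G(48) = mex({0, 1, 2, 3, 5, 6, 7, 9, 10}) = 4
G(49) = mex({0, 2, 3, 4, 6, 7, 9, 10, 11, 12, 15}) = 1
G(50) = mex({0, 1, 4, 5, 6, 7, 9, 11, 12, 14, 15}) = 2
G(51) = mex({0, 1, 2, 3, 4, 5, 6, 7, 9, 12, 14, 15}) = 8
G(52) = mex({0, 2, 3, 4, 5, 6, 7, 8, 11, 12, 15}) = 1
G(53) = mex({0, 1, 2, 3, 5, 6, 7, 8, 9, 10, 11, 12}) = 4
G(54) = mex({0, 1, 2, 3, 4, 5, 6, 9, 10}) = 7
G(55) = mex({0, 1, 3, 4, 5, 7, 9, 10, 11, 12}) = 2
Therefore G(55) = 2.

2


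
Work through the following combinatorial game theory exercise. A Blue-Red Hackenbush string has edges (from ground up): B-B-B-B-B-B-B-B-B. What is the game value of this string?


Edges (from ground): B-B-B-B-B-B-B-B-B
By Berlekamp's sign-expansion rule, a Blue-Red Hackenbush stalk has the value of the surreal number whose sign sequence is the edge sequence with B -> + and R -> -.
Sign sequence: +++++++++
Trace the sign expansion in the surreal number tree, starting from 0:
Edge 1: B (sign +) -> bounds (0, +inf), value = 1
Edge 2: B (sign +) -> bounds (1, +inf), value = 2
Edge 3: B (sign +) -> bounds (2, +inf), value = 3
Edge 4: B (sign +) -> bounds (3, +inf), value = 4
Edge 5: B (sign +) -> bounds (4, +inf), value = 5
Edge 6: B (sign +) -> bounds (5, +inf), value = 6
Edge 7: B (sign +) -> bounds (6, +inf), value = 7
Edge 8: B (sign +) -> bounds (7, +inf), value = 8
Edge 9: B (sign +) -> bounds (8, +inf), value = 9
Game value = 9

9


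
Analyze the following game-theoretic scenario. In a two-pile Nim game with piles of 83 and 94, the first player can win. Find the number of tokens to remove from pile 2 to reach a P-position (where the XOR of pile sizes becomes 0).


Piles: 83 and 94
Current XOR: 83 XOR 94 = 13 (non-zero, so this is an N-position).
To make the XOR zero, we need to find a move that balances the piles.
For pile 2 (size 94): target = 94 XOR 13 = 83
We reduce pile 2 from 94 to 83.
Tokens removed: 94 - 83 = 11
Verification: 83 XOR 83 = 0

11


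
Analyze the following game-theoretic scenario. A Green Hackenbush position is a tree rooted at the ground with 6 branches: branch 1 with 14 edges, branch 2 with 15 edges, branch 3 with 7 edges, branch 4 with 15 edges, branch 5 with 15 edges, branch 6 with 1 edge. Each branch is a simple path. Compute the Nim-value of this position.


The tree has 6 branches from the ground vertex.
In Green Hackenbush, the Nim-value of a simple path of length k is k.
Branch 1: length 14, Nim-value = 14
Branch 2: length 15, Nim-value = 15
Branch 3: length 7, Nim-value = 7
Branch 4: length 15, Nim-value = 15
Branch 5: length 15, Nim-value = 15
Branch 6: length 1, Nim-value = 1
Total Nim-value = XOR of all branch values:
0 XOR 14 = 14
14 XOR 15 = 1
1 XOR 7 = 6
6 XOR 15 = 9
9 XOR 15 = 6
6 XOR 1 = 7
Nim-value of the tree = 7

7


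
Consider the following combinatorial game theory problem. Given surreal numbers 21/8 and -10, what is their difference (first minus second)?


x = 21/8, y = -10
Converting to common denominator: 8
x = 21/8, y = -80/8
x - y = 21/8 - -10 = 101/8

101/8


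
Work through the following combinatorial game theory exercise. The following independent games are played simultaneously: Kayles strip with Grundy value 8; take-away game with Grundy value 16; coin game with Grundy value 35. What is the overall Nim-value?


By the Sprague-Grundy theorem, the Grundy value of a sum of games is the XOR of individual Grundy values.
Kayles strip: Grundy value = 8. Running XOR: 0 XOR 8 = 8
take-away game: Grundy value = 16. Running XOR: 8 XOR 16 = 24
coin game: Grundy value = 35. Running XOR: 24 XOR 35 = 59
The combined Grundy value is 59.

59


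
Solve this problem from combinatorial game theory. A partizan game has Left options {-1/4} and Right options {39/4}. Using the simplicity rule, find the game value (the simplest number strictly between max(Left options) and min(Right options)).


Left options: {-1/4}, max = -1/4
Right options: {39/4}, min = 39/4
All options are numbers and max(Left) < min(Right), so by the simplicity theorem the value is the simplest (earliest-born) number strictly between -1/4 and 39/4.
Integers 0 through 9 all lie strictly between -1/4 and 39/4.
Among integers, the simplest (lowest birthday = smallest |n|; 0 is born on day 0, +-n on day n) is 0.
No non-integer in the interval can be simpler: if x is a non-integer in the interval, then floor(x) or ceil(x) also lies in the interval (the interval contains an integer), and both are proper prefixes of x's sign expansion, i.e. born earlier. So the game value is 0.
Game value = 0

0


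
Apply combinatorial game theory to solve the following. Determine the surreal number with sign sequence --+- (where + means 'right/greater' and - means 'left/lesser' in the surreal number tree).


Sign expansion: --+-
Rule: track bounds (lo, hi), initially (-inf, +inf). On '+', the current value becomes lo and we move to the simplest number in (value, hi): value + 1 if hi = +inf, otherwise the midpoint (value + hi)/2. On '-', the current value becomes hi and we move to value - 1 if lo = -inf, otherwise the midpoint (lo + value)/2.
Start at 0.
Step 1: sign = -, move left. Bounds: (-inf, 0). Value = -1
Step 2: sign = -, move left. Bounds: (-inf, -1). Value = -2
Step 3: sign = +, move right. Bounds: (-2, -1). Value = -3/2
Step 4: sign = -, move left. Bounds: (-2, -3/2). Value = -7/4
The surreal number with sign expansion --+- is -7/4.

-7/4


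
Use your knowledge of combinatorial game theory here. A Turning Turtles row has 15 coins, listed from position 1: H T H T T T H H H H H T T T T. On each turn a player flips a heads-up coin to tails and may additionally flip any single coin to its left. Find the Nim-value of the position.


Coins: H T H T T T H H H H H T T T T
Key fact: a single head at position k behaves exactly like a Nim heap of size k (turning it to T and optionally flipping a coin at j < k corresponds to moving the heap from k to j, or to 0), and heads combine as a disjunctive sum (two heads at the same place would cancel, matching j XOR j = 0). So the Nim-value is the XOR of the 1-indexed positions of the heads.
Face-up positions (1-indexed): [1, 3, 7, 8, 9, 10, 11]
XOR 0 with 1: 0 XOR 1 = 1
XOR 1 with 3: 1 XOR 3 = 2
XOR 2 with 7: 2 XOR 7 = 5
XOR 5 with 8: 5 XOR 8 = 13
XOR 13 with 9: 13 XOR 9 = 4
XOR 4 with 10: 4 XOR 10 = 14
XOR 14 with 11: 14 XOR 11 = 5
Nim-value = 5

5


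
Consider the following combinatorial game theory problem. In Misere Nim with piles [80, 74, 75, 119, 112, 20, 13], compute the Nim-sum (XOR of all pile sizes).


We need the XOR (exclusive or) of all pile sizes.
After XOR-ing pile 1 (size 80): 0 XOR 80 = 80
After XOR-ing pile 2 (size 74): 80 XOR 74 = 26
After XOR-ing pile 3 (size 75): 26 XOR 75 = 81
After XOR-ing pile 4 (size 119): 81 XOR 119 = 38
After XOR-ing pile 5 (size 112): 38 XOR 112 = 86
After XOR-ing pile 6 (size 20): 86 XOR 20 = 66
After XOR-ing pile 7 (size 13): 66 XOR 13 = 79
The Nim-value of this position is 79.

79


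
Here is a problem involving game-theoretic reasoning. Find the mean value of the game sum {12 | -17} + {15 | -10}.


G1 = {12 | -17}, G2 = {15 | -10}
Each is a switch {a | b} with numbers a > b; its mean value is (a + b)/2, and mean value is additive over game sums: m(G1 + G2) = m(G1) + m(G2).
Mean of G1 = (12 + (-17))/2 = -5/2 = -5/2
Mean of G2 = (15 + (-10))/2 = 5/2 = 5/2
Mean of G1 + G2 = -5/2 + 5/2 = 0

0


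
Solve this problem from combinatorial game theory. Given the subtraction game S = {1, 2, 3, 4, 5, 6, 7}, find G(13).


The subtraction set is S = {1, 2, 3, 4, 5, 6, 7}.
G(k) = mex{ G(k - s) : s in S, s <= k }. We compute iteratively: G(0) = 0.
G(1) = mex({0}) = 1
G(2) = mex({0, 1}) = 2
G(3) = mex({0, 1, 2}) = 3
G(4) = mex({0, 1, 2, 3}) = 4
G(5) = mex({0, 1, 2, 3, 4}) = 5
G(6) = mex({0, 1, 2, 3, 4, 5}) = 6
G(7) = mex({0, 1, 2, 3, 4, 5, 6}) = 7
G(8) = mex({1, 2, 3, 4, 5, 6, 7}) = 0
G(9) = mex({0, 2, 3, 4, 5, 6, 7}) = 1
G(10) = mex({0, 1, 3, 4, 5, 6, 7}) = 2
G(11) = mex({0, 1, 2, 4, 5, 6, 7}) = 3
G(12) = mex({0, 1, 2, 3, 5, 6, 7}) = 4
G(13) = mex({0, 1, 2, 3, 4, 6, 7}) = 5
Therefore G(13) = 5.

5


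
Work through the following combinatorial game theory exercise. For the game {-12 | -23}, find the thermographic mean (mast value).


Game = {-12 | -23}, a switch {a | b} with numbers a > b.
Its thermograph has left wall a - t and right wall b + t, which meet at t = (a - b)/2, where both equal (a + b)/2. So the mast (mean value) is at (a + b)/2.
Mean = (-12 + (-23))/2 = -35/2 = -35/2

-35/2


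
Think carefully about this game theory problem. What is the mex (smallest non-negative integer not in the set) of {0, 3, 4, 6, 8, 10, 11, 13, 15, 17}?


Set = {0, 3, 4, 6, 8, 10, 11, 13, 15, 17}
0 is in the set.
1 is NOT in the set. This is the mex.
mex = 1

1


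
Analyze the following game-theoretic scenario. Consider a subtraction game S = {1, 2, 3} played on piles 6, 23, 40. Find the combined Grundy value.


Subtraction set: {1, 2, 3}
For this subtraction set, G(n) = n mod 4 (period = max + 1 = 4).
Pile 1 (size 6): G(6) = 6 mod 4 = 2
Pile 2 (size 23): G(23) = 23 mod 4 = 3
Pile 3 (size 40): G(40) = 40 mod 4 = 0
Total Grundy value = XOR of all: 2 XOR 3 XOR 0 = 1

1


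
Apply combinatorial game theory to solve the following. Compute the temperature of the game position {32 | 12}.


The game is {32 | 12}, a switch {a | b} with numbers a > b.
Cooling {a | b} by t gives {a - t | b + t}, which stops being hot when a - t = b + t, i.e. at t = (a - b)/2. So the temperature of a switch is (a - b)/2.
Temperature = (Left option - Right option) / 2
= (32 - (12)) / 2
= 20 / 2
= 10

10


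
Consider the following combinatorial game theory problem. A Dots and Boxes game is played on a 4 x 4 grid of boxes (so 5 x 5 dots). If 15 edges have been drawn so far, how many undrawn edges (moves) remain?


Grid: 4 x 4 boxes, i.e. 5 rows and 5 columns of dots.
Horizontal edges: (rows + 1) * cols = 5 * 4 = 20
Vertical edges: rows * (cols + 1) = 4 * 5 = 20
Total edges: 20 + 20 = 40
Edges drawn: 15
Remaining: 40 - 15 = 25

25


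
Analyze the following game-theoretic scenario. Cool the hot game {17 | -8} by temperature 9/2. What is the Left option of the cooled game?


Original game: {17 | -8} (a switch {a | b} with a > b).
Cooling by t (for t below the temperature (a - b)/2 = 25/2) taxes each move by t: {a | b} cooled by t is {a - t | b + t}.
Cooling amount: t = 9/2
Cooled Left option: 17 - 9/2 = 25/2
Cooled Right option: -8 + 9/2 = -7/2
Cooled game: {25/2 | -7/2}
Left option = 25/2

25/2


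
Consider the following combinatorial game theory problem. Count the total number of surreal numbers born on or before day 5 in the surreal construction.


Day 0: {|} = 0 is born. Count = 1.
Day n: the number of surreal numbers born by day n is 2^(n+1) - 1.
By day 0: 2^1 - 1 = 1
By day 1: 2^2 - 1 = 3
By day 2: 2^3 - 1 = 7
By day 3: 2^4 - 1 = 15
By day 4: 2^5 - 1 = 31
By day 5: 2^6 - 1 = 63
By day 5: 63 surreal numbers.

63


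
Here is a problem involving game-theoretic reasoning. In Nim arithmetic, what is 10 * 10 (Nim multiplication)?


Nim multiplication is bilinear over XOR: (u XOR v) * w = (u*w) XOR (v*w).
So we split each operand into its bit components and XOR the pairwise Nim products.
10 = 2 + 8 (as XOR of powers of 2).
10 = 2 + 8 (as XOR of powers of 2).
Using the standard Nim-product table on single bits:
  2*2 = 3,   2*4 = 8,   2*8 = 12,
  4*4 = 6,   4*8 = 11,  8*8 = 13,
and  1*x = x (identity), k*l = l*k (commutative).
Pairwise Nim products:
  2 * 2 = 3
  2 * 8 = 12
  8 * 2 = 12
  8 * 8 = 13
XOR them: 3 XOR 12 XOR 12 XOR 13 = 14.
Result: 10 * 10 = 14 (in Nim).

14


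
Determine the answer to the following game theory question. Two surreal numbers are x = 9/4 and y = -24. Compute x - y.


x = 9/4, y = -24
Converting to common denominator: 4
x = 9/4, y = -96/4
x - y = 9/4 - -24 = 105/4

105/4


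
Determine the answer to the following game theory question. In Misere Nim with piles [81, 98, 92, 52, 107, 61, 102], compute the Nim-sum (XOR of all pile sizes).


We need the XOR (exclusive or) of all pile sizes.
After XOR-ing pile 1 (size 81): 0 XOR 81 = 81
After XOR-ing pile 2 (size 98): 81 XOR 98 = 51
After XOR-ing pile 3 (size 92): 51 XOR 92 = 111
After XOR-ing pile 4 (size 52): 111 XOR 52 = 91
After XOR-ing pile 5 (size 107): 91 XOR 107 = 48
After XOR-ing pile 6 (size 61): 48 XOR 61 = 13
After XOR-ing pile 7 (size 102): 13 XOR 102 = 107
The Nim-value of this position is 107.

107


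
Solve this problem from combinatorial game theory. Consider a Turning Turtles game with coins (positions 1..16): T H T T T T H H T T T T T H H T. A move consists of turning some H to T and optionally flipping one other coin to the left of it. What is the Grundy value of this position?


Coins: T H T T T T H H T T T T T H H T
Key fact: a single head at position k behaves exactly like a Nim heap of size k (turning it to T and optionally flipping a coin at j < k corresponds to moving the heap from k to j, or to 0), and heads combine as a disjunctive sum (two heads at the same place would cancel, matching j XOR j = 0). So the Nim-value is the XOR of the 1-indexed positions of the heads.
Face-up positions (1-indexed): [2, 7, 8, 14, 15]
XOR 0 with 2: 0 XOR 2 = 2
XOR 2 with 7: 2 XOR 7 = 5
XOR 5 with 8: 5 XOR 8 = 13
XOR 13 with 14: 13 XOR 14 = 3
XOR 3 with 15: 3 XOR 15 = 12
Nim-value = 12

12


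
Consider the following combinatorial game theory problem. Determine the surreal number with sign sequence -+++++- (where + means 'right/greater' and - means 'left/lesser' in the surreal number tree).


Sign expansion: -+++++-
Rule: track bounds (lo, hi), initially (-inf, +inf). On '+', the current value becomes lo and we move to the simplest number in (value, hi): value + 1 if hi = +inf, otherwise the midpoint (value + hi)/2. On '-', the current value becomes hi and we move to value - 1 if lo = -inf, otherwise the midpoint (lo + value)/2.
Start at 0.
Step 1: sign = -, move left. Bounds: (-inf, 0). Value = -1
Step 2: sign = +, move right. Bounds: (-1, 0). Value = -1/2
Step 3: sign = +, move right. Bounds: (-1/2, 0). Value = -1/4
Step 4: sign = +, move right. Bounds: (-1/4, 0). Value = -1/8
Step 5: sign = +, move right. Bounds: (-1/8, 0). Value = -1/16
Step 6: sign = +, move right. Bounds: (-1/16, 0). Value = -1/32
Step 7: sign = -, move left. Bounds: (-1/16, -1/32). Value = -3/64
The surreal number with sign expansion -+++++- is -3/64.

-3/64


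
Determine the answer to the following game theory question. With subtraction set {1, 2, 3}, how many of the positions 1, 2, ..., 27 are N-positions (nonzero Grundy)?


Subtraction set S = {1, 2, 3}, so G(n) = n mod 4.
G(n) = 0 when n is a multiple of 4.
Multiples of 4 in [1, 27]: 6
N-positions (nonzero Grundy) = 27 - 6 = 21

21


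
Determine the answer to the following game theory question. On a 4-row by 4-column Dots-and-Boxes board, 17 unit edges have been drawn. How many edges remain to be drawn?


Grid: 4 x 4 boxes, i.e. 5 rows and 5 columns of dots.
Horizontal edges: (rows + 1) * cols = 5 * 4 = 20
Vertical edges: rows * (cols + 1) = 4 * 5 = 20
Total edges: 20 + 20 = 40
Edges drawn: 17
Remaining: 40 - 17 = 23

23


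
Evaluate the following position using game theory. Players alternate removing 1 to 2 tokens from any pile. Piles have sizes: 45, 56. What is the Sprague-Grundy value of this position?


Subtraction set: {1, 2}
For this subtraction set, G(n) = n mod 3 (period = max + 1 = 3).
Pile 1 (size 45): G(45) = 45 mod 3 = 0
Pile 2 (size 56): G(56) = 56 mod 3 = 2
Total Grundy value = XOR of all: 0 XOR 2 = 2

2


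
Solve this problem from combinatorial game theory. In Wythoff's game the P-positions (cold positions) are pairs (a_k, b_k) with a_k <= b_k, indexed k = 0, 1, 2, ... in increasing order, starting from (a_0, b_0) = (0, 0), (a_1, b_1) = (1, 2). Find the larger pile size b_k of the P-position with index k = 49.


By Wythoff's theorem, a_k = floor(k * phi) and b_k = floor(k * phi^2) = a_k + k, where phi = (1 + sqrt(5))/2 is the golden ratio.
phi = (1 + sqrt(5))/2 = 1.618034
phi^2 = phi + 1 = 2.618034
k = 49
k * phi^2 = 49 * 2.618034 = 128.283665
b_49 = floor(k * phi^2) = 128 (check: a_49 + k = 79 + 49 = 128)

128


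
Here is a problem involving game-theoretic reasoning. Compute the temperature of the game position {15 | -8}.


The game is {15 | -8}, a switch {a | b} with numbers a > b.
Cooling {a | b} by t gives {a - t | b + t}, which stops being hot when a - t = b + t, i.e. at t = (a - b)/2. So the temperature of a switch is (a - b)/2.
Temperature = (Left option - Right option) / 2
= (15 - (-8)) / 2
= 23 / 2
= 23/2

23/2


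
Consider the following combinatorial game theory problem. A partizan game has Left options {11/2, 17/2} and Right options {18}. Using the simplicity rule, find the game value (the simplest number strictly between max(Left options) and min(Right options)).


Left options: {11/2, 17/2}, max = 17/2
Right options: {18}, min = 18
All options are numbers and max(Left) < min(Right), so by the simplicity theorem the value is the simplest (earliest-born) number strictly between 17/2 and 18.
Integers 9 through 17 all lie strictly between 17/2 and 18.
Among integers, the simplest (lowest birthday = smallest |n|; 0 is born on day 0, +-n on day n) is 9.
No non-integer in the interval can be simpler: if x is a non-integer in the interval, then floor(x) or ceil(x) also lies in the interval (the interval contains an integer), and both are proper prefixes of x's sign expansion, i.e. born earlier. So the game value is 9.
Game value = 9

9


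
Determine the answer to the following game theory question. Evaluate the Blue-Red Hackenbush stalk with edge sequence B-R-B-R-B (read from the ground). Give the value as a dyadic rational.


Edges (from ground): B-R-B-R-B
By Berlekamp's sign-expansion rule, a Blue-Red Hackenbush stalk has the value of the surreal number whose sign sequence is the edge sequence with B -> + and R -> -.
Sign sequence: +-+-+
Trace the sign expansion in the surreal number tree, starting from 0:
Edge 1: B (sign +) -> bounds (0, +inf), value = 1
Edge 2: R (sign -) -> bounds (0, 1), value = 1/2
Edge 3: B (sign +) -> bounds (1/2, 1), value = 3/4
Edge 4: R (sign -) -> bounds (1/2, 3/4), value = 5/8
Edge 5: B (sign +) -> bounds (5/8, 3/4), value = 11/16
Game value = 11/16

11/16


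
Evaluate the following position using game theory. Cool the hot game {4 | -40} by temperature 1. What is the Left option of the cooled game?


Original game: {4 | -40} (a switch {a | b} with a > b).
Cooling by t (for t below the temperature (a - b)/2 = 22) taxes each move by t: {a | b} cooled by t is {a - t | b + t}.
Cooling amount: t = 1
Cooled Left option: 4 - 1 = 3
Cooled Right option: -40 + 1 = -39
Cooled game: {3 | -39}
Left option = 3

3


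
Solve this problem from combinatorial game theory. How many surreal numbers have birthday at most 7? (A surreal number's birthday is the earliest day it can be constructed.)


Day 0: {|} = 0 is born. Count = 1.
Day n: the number of surreal numbers born by day n is 2^(n+1) - 1.
By day 0: 2^1 - 1 = 1
By day 1: 2^2 - 1 = 3
By day 2: 2^3 - 1 = 7
By day 3: 2^4 - 1 = 15
By day 4: 2^5 - 1 = 31
By day 5: 2^6 - 1 = 63
By day 6: 2^7 - 1 = 127
By day 7: 2^8 - 1 = 255
By day 7: 255 surreal numbers.

255


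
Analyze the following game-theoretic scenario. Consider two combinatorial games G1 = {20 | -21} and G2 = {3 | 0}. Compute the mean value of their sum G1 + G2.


G1 = {20 | -21}, G2 = {3 | 0}
Each is a switch {a | b} with numbers a > b; its mean value is (a + b)/2, and mean value is additive over game sums: m(G1 + G2) = m(G1) + m(G2).
Mean of G1 = (20 + (-21))/2 = -1/2 = -1/2
Mean of G2 = (3 + (0))/2 = 3/2 = 3/2
Mean of G1 + G2 = -1/2 + 3/2 = 1

1


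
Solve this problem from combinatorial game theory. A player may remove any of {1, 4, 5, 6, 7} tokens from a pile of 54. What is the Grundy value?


The subtraction set is S = {1, 4, 5, 6, 7}.
G(k) = mex{ G(k - s) : s in S, s <= k }. We compute iteratively: G(0) = 0.
G(1) = mex({0}) = 1
G(2) = mex({1}) = 0
G(3) = mex({0}) = 1
G(4) = mex({0, 1}) = 2
G(5) = mex({0, 1, 2}) = 3
G(6) = mex({0, 1, 3}) = 2
G(7) = mex({0, 1, 2}) = 3
G(8) = mex({0, 1, 2, 3}) = 4
G(9) = mex({0, 1, 2, 3, 4}) = 5
G(10) = mex({1, 2, 3, 5}) = 0
G(11) = mex({0, 2, 3}) = 1
G(12) = mex({1, 2, 3, 4}) = 0
G(13) = mex({0, 2, 3, 4, 5}) = 1
G(14) = mex({0, 1, 3, 4, 5}) = 2
G(15) = mex({0, 1, 2, 4, 5}) = 3
G(16) = mex({0, 1, 3, 5}) = 2
Observe that G(10)..G(16) = 0, 1, 0, 1, 2, 3, 2 repeats G(0)..G(6) = 0, 1, 0, 1, 2, 3, 2.
For k >= max(S) = 7, G(k) is determined by the previous 7 values G(k-7)..G(k-1); a window of 7 consecutive values has recurred shifted by 10, so by induction G(k + 10) = G(k) for all k >= 0: the sequence is periodic from the start with period 10.
One period: G(0..9) = 0, 1, 0, 1, 2, 3, 2, 3, 4, 5.
54 mod 10 = 4, so G(54) = G(4) = 2.

2


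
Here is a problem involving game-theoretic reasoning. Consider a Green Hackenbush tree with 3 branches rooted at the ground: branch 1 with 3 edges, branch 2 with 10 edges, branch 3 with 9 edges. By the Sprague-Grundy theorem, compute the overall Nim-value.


The tree has 3 branches from the ground vertex.
In Green Hackenbush, the Nim-value of a simple path of length k is k.
Branch 1: length 3, Nim-value = 3
Branch 2: length 10, Nim-value = 10
Branch 3: length 9, Nim-value = 9
Total Nim-value = XOR of all branch values:
0 XOR 3 = 3
3 XOR 10 = 9
9 XOR 9 = 0
Nim-value of the tree = 0

0


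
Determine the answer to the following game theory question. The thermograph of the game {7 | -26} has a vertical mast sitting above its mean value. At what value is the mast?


Game = {7 | -26}, a switch {a | b} with numbers a > b.
Its thermograph has left wall a - t and right wall b + t, which meet at t = (a - b)/2, where both equal (a + b)/2. So the mast (mean value) is at (a + b)/2.
Mean = (7 + (-26))/2 = -19/2 = -19/2

-19/2


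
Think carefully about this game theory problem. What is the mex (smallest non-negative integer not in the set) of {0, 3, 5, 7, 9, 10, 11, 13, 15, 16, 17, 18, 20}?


Set = {0, 3, 5, 7, 9, 10, 11, 13, 15, 16, 17, 18, 20}
0 is in the set.
1 is NOT in the set. This is the mex.
mex = 1

1


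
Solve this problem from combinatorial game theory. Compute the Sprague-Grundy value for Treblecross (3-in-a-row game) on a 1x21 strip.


Treblecross: place X on empty cells; 3-in-a-row wins.
Playing within two cells of an existing X lets the opponent win at once, so sensible play treats the cells i-2..i+2 around each X as dead. The player left with no safe cell loses, so this is a normal-play take-away game on strips of safe cells.
Placing X at cell i (0-indexed) of a strip of k safe cells leaves independent strips of sizes max(0, i-2) and max(0, k-i-3). Hence G(k) = mex{ G(max(0,i-2)) XOR G(max(0,k-i-3)) : 0 <= i < k }, with G(0) = 0.
G(1): splits (0,0):0^0=0 -> mex({0}) = 1
G(2): splits (0,0):0^0=0 -> mex({0}) = 1
G(3): splits (0,0):0^0=0 -> mex({0}) = 1
G(4): splits (0,1):0^1=1 (0,0):0^0=0 -> mex({0, 1}) = 2
G(5): splits (0,2):0^1=1 (0,1):0^1=1 (0,0):0^0=0 -> mex({0, 1}) = 2
G(6) = mex({1}) = 0
G(7) = mex({0, 1, 2}) = 3
G(8) = mex({0, 1, 2}) = 3
G(9) = mex({0, 2}) = 1
G(10) = mex({0, 2, 3}) = 1
G(11) = mex({0, 3}) = 1
G(12) = mex({1, 3}) = 0
G(13) = mex({0, 1, 2, 3}) = 4
G(14) = mex({0, 1, 2}) = 3
G(15) = mex({0, 1, 2}) = 3
G(16) = mex({0, 1, 2, 4}) = 3
G(17) = mex({0, 1, 3, 4}) = 2
G(18) = mex({0, 1, 3, 4}) = 2
G(19) = mex({0, 1, 3, 5}) = 2
G(20) = mex({0, 1, 2, 3, 5}) = 4
G(21) = mex({0, 1, 2, 3, 5}) = 4
Therefore G(21) = 4.

4


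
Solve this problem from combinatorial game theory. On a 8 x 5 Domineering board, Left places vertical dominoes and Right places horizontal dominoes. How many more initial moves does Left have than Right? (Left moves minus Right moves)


Board is 8 x 5 (rows x cols).
Left (vertical) placements: (rows-1) * cols = 7 * 5 = 35
Right (horizontal) placements: rows * (cols-1) = 8 * 4 = 32
Advantage = Left - Right = 35 - 32 = 3

3


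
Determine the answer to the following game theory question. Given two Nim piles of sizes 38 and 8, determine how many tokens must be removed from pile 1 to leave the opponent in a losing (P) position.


Piles: 38 and 8
Current XOR: 38 XOR 8 = 46 (non-zero, so this is an N-position).
To make the XOR zero, we need to find a move that balances the piles.
For pile 1 (size 38): target = 38 XOR 46 = 8
We reduce pile 1 from 38 to 8.
Tokens removed: 38 - 8 = 30
Verification: 8 XOR 8 = 0

30


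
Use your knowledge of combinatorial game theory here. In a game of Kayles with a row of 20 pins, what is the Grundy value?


Kayles: a move removes 1 or 2 adjacent pins from a contiguous row.
Removing pins from a row of k leaves two independent rows (a, b) with a + b = k - 1 (one pin) or a + b = k - 2 (two pins); an end removal gives a = 0.
By Sprague-Grundy, G(k) = mex{ G(a) XOR G(b) } over all these splits. G(0) = 0.
G(1): splits (0,0):0^0=0 -> mex({0}) = 1
G(2): splits (0,1):0^1=1 (0,0):0^0=0 -> mex({0, 1}) = 2
G(3): splits (0,2):0^2=2 (1,1):1^1=0 (0,1):0^1=1 -> mex({0, 1, 2}) = 3
G(4): splits (0,3):0^3=3 (1,2):1^2=3 (0,2):0^2=2 (1,1):1^1=0 -> mex({0, 2, 3}) = 1
G(5): splits (0,4):0^1=1 (1,3):1^3=2 (2,2):2^2=0 (0,3):0^3=3 (1,2):1^2=3 -> mex({0, 1, 2, 3}) = 4
G(6) = mex({0, 1, 2, 4}) = 3
G(7) = mex({0, 1, 3, 4, 5}) = 2
G(8) = mex({0, 2, 3, 5, 6}) = 1
G(9) = mex({0, 1, 2, 3, 6, 7}) = 4
G(10) = mex({0, 1, 3, 4, 5, 7}) = 2
G(11) = mex({0, 1, 2, 3, 4, 5}) = 6
G(12) = mex({0, 1, 2, 3, 5, 6, 7}) = 4
G(13) = mex({0, 2, 3, 4, 6, 7}) = 1
G(14) = mex({0, 1, 4, 5, 6, 7}) = 2
G(15) = mex({0, 1, 2, 3, 4, 5, 6}) = 7
G(16) = mex({0, 2, 3, 5, 6, 7}) = 1
G(17) = mex({0, 1, 2, 3, 5, 6, 7}) = 4
G(18) = mex({0, 1, 2, 4, 5, 6}) = 3
G(19) = mex({0, 1, 3, 4, 5, 7}) = 2
G(20) = mex({0, 2, 3, 4, 5, 6, 7}) = 1
Therefore G(20) = 1.

1


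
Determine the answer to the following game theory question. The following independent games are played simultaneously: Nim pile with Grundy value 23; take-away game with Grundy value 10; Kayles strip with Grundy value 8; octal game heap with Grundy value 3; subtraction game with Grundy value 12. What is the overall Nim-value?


By the Sprague-Grundy theorem, the Grundy value of a sum of games is the XOR of individual Grundy values.
Nim pile: Grundy value = 23. Running XOR: 0 XOR 23 = 23
take-away game: Grundy value = 10. Running XOR: 23 XOR 10 = 29
Kayles strip: Grundy value = 8. Running XOR: 29 XOR 8 = 21
octal game heap: Grundy value = 3. Running XOR: 21 XOR 3 = 22
subtraction game: Grundy value = 12. Running XOR: 22 XOR 12 = 26
The combined Grundy value is 26.

26


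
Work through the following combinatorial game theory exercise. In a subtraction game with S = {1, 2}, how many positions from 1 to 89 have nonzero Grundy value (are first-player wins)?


Subtraction set S = {1, 2}, so G(n) = n mod 3.
G(n) = 0 when n is a multiple of 3.
Multiples of 3 in [1, 89]: 29
N-positions (nonzero Grundy) = 89 - 29 = 60

60


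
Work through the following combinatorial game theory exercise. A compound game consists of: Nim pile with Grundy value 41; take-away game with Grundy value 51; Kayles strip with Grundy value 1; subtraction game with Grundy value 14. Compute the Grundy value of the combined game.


By the Sprague-Grundy theorem, the Grundy value of a sum of games is the XOR of individual Grundy values.
Nim pile: Grundy value = 41. Running XOR: 0 XOR 41 = 41
take-away game: Grundy value = 51. Running XOR: 41 XOR 51 = 26
Kayles strip: Grundy value = 1. Running XOR: 26 XOR 1 = 27
subtraction game: Grundy value = 14. Running XOR: 27 XOR 14 = 21
The combined Grundy value is 21.

21


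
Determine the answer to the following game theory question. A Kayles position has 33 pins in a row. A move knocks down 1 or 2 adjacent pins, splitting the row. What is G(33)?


Kayles: a move removes 1 or 2 adjacent pins from a contiguous row.
Removing pins from a row of k leaves two independent rows (a, b) with a + b = k - 1 (one pin) or a + b = k - 2 (two pins); an end removal gives a = 0.
By Sprague-Grundy, G(k) = mex{ G(a) XOR G(b) } over all these splits. G(0) = 0.
G(1): splits (0,0):0^0=0 -> mex({0}) = 1
G(2): splits (0,1):0^1=1 (0,0):0^0=0 -> mex({0, 1}) = 2
G(3): splits (0,2):0^2=2 (1,1):1^1=0 (0,1):0^1=1 -> mex({0, 1, 2}) = 3
G(4): splits (0,3):0^3=3 (1,2):1^2=3 (0,2):0^2=2 (1,1):1^1=0 -> mex({0, 2, 3}) = 1
G(5): splits (0,4):0^1=1 (1,3):1^3=2 (2,2):2^2=0 (0,3):0^3=3 (1,2):1^2=3 -> mex({0, 1, 2, 3}) = 4
G(6) = mex({0, 1, 2, 4}) = 3
G(7) = mex({0, 1, 3, 4, 5}) = 2
G(8) = mex({0, 2, 3, 5, 6}) = 1
G(9) = mex({0, 1, 2, 3, 6, 7}) = 4
G(10) = mex({0, 1, 3, 4, 5, 7}) = 2
G(11) = mex({0, 1, 2, 3, 4, 5}) = 6
G(12) = mex({0, 1, 2, 3, 5, 6, 7}) = 4
G(13) = mex({0, 2, 3, 4, 6, 7}) = 1
G(14) = mex({0, 1, 4, 5, 6, 7}) = 2
G(15) = mex({0, 1, 2, 3, 4, 5, 6}) = 7
G(16) = mex({0, 2, 3, 5, 6, 7}) = 1
G(17) = mex({0, 1, 2, 3, 5, 6, 7}) = 4
G(18) = mex({0, 1, 2, 4, 5, 6}) = 3
G(19) = mex({0, 1, 3, 4, 5, 7}) = 2
G(20) = mex({0, 2, 3, 4, 5, 6, 7}) = 1
G(21) = mex({0, 1, 2, 3, 5, 6, 7}) = 4
G(22) = mex({0, 1, 2, 3, 4, 5, 7}) = 6
G(23) = mex({0, 1, 2, 3, 4, 5, 6}) = 7
G(24) = mex({0, 1, 2, 3, 5, 6, 7}) = 4
G(25) = mex({0, 2, 3, 4, 6, 7}) = 1
G(26) = mex({0, 1, 3, 4, 5, 6, 7}) = 2
G(27) = mex({0, 1, 2, 3, 4, 5, 6, 7}) = 8
G(28) = mex({0, 1, 2, 3, 4, 6, 7, 8}) = 5
G(29) = mex({0, 1, 2, 3, 5, 6, 7, 8, 9}) = 4
G(30) = mex({0, 1, 2, 3, 4, 5, 6, 9, 10}) = 7
G(31) = mex({0, 1, 3, 4, 5, 7, 10, 11}) = 2
G(32) = mex({0, 2, 3, 4, 5, 6, 7, 9, 11}) = 1
G(33) = mex({0, 1, 2, 3, 4, 5, 6, 7, 9, 12}) = 8
Therefore G(33) = 8.

8
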